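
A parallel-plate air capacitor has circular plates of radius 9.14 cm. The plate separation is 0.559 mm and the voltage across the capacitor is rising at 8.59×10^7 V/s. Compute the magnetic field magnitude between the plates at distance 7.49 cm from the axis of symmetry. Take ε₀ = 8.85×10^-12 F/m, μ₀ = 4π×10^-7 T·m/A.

I_d = C dV/dt with C = ε₀πR²/d = 4.154×10^-10 F, so I_d = (4.154×10^-10)(8.59×10^7) = 0.03568 A.
An Ampèrian loop of radius r encloses a fraction (r/R)² of I_d. Then B·2πr = μ₀ I_d (r/R)², giving B = μ₀ I_d r/(2πR²) = 6.40×10^-8 T.

6.40×10^-8 T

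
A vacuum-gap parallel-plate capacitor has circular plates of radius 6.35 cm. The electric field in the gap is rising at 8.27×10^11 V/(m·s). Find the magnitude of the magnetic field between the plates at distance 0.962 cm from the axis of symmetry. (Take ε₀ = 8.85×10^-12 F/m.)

4.42×10^-8 T

I_d = ε₀ dΦ_E/dt = ε₀ πR² (dE/dt) = (8.85×10^-12)(0.01267)(8.27×10^11) = 0.09273 A through the full plate area.
For r < R the Ampère–Maxwell law gives B(2πr) = μ₀ I_d (r²/R²), so B = μ₀ I_d r/(2πR²) = (4π×10^-7)(0.09273)(9.62×10^-3)/(2π·0.0635²) = 4.42×10^-8 T.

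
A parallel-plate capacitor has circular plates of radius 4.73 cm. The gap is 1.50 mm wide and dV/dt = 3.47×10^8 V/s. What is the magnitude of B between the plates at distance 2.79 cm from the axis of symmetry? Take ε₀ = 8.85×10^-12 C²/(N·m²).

3.59×10^-8 T

With E = V/d, dE/dt = 2.313×10^11 V/(m·s) and πR² = 7.029×10^-3 m², giving I_d = ε₀ πR² dE/dt = 0.01439 A.
For r < R the Ampère–Maxwell law gives B(2πr) = μ₀ I_d (r²/R²), so B = μ₀ I_d r/(2πR²) = (4π×10^-7)(0.01439)(0.0279)/(2π·0.0473²) = 3.59×10^-8 T.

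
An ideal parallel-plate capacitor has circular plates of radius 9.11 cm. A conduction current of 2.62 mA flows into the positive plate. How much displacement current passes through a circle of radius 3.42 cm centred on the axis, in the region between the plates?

3.69×10^-4 A

By continuity the displacement current in the gap matches the conduction current: I_d = 2.62×10^-3 A.
The field is uniform, so I_d,enc = I_d (r/R)² = (2.62×10^-3)(3.42/9.11)² = 3.69×10^-4 A.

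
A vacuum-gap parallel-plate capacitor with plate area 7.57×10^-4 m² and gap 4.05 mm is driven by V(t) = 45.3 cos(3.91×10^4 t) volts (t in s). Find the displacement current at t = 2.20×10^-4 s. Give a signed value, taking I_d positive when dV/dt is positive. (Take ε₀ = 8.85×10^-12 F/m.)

dE/dt = (V₀ω/d)·−sin(ωt) with ωt = 8.602 rad: (45.3)(3.91×10^4)(-0.7330)/(4.05×10^-3) = -3.206×10^8 V/(m·s).
I_d = ε₀ A dE/dt = (8.85×10^-12)(7.57×10^-4)(-3.206×10^8) = -2.15×10^-6 A.

-2.15×10^-6 A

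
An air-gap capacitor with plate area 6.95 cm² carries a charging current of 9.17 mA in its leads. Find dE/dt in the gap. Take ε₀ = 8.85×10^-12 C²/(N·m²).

1.49×10^12 V/(m·s)

Charge continuity gives I_d = I = 9.17×10^-3 A between the plates.
Since I_d = ε₀ A dE/dt, dE/dt = I_d/(ε₀A) = (9.17×10^-3)/((8.85×10^-12)(6.95×10^-4)) = 1.49×10^12 V/(m·s).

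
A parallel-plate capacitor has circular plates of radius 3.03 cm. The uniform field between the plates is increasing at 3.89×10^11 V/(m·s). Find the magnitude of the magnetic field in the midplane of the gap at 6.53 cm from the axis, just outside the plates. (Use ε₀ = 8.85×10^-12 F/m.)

3.04×10^-8 T

Through the whole plate area (πR² = 2.884×10^-3 m²), I_d = ε₀ πR² dE/dt = 9.929×10^-3 A.
For r ≥ R the full I_d is enclosed: B = μ₀ I_d/(2πr) = (4π×10^-7)(9.929×10^-3)/(2π·0.0653) = 3.04×10^-8 T.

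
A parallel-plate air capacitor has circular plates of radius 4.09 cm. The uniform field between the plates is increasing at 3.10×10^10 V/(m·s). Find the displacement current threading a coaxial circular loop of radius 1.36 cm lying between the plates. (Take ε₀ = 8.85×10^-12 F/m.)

Through the whole plate area (πR² = 5.255×10^-3 m²), I_d = ε₀ πR² dE/dt = 1.442×10^-3 A.
Through an area πr² the displacement current is I_d·(πr²/πR²) = I_d (r/R)² = 1.59×10^-4 A.

1.59×10^-4 A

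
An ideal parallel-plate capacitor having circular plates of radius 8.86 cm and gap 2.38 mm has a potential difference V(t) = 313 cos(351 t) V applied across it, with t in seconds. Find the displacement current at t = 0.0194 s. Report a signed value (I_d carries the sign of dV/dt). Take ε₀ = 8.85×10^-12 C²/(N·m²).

-5.06×10^-6 A

C = ε₀A/d = (8.85×10^-12)(0.02466)/(2.38×10^-3) = 9.170×10^-11 F. dV/dt = V₀ω·−sin(ωt); at ωt = 6.8094 rad this factor is -0.5023.
I_d = C dV/dt = (9.170×10^-11)(313)(351)(-0.5023) = -5.06×10^-6 A.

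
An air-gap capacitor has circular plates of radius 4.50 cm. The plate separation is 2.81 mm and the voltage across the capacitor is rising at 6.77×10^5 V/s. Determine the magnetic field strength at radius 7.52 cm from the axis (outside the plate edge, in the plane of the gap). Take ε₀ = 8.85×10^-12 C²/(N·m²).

3.61×10^-11 T

I_d = C dV/dt with C = ε₀πR²/d = 2.004×10^-11 F, so I_d = (2.004×10^-11)(6.77×10^5) = 1.357×10^-5 A.
For r ≥ R the full I_d is enclosed: B = μ₀ I_d/(2πr) = (4π×10^-7)(1.357×10^-5)/(2π·0.0752) = 3.61×10^-11 T.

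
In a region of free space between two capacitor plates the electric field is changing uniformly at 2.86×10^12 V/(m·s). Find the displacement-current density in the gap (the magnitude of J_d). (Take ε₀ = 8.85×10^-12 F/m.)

25.3 A/m²

The displacement-current density is ε₀ ∂E/∂t = (8.85×10^-12)(2.86×10^12) = 25.3 A/m².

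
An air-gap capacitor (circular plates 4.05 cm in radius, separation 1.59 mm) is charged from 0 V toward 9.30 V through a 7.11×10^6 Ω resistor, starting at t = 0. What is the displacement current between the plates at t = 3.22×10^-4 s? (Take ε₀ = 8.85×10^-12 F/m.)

C = ε₀A/d = (8.85×10^-12)(5.153×10^-3)/(1.59×10^-3) = 2.868×10^-11 F and τ = RC = 2.039×10^-4 s. I_d in the gap equals the RC charging current.
I_d(t) = (V₀/R) e^(−t/τ) = 1.308×10^-6 · e^(−1.579) = 2.70×10^-7 A.

2.70×10^-7 A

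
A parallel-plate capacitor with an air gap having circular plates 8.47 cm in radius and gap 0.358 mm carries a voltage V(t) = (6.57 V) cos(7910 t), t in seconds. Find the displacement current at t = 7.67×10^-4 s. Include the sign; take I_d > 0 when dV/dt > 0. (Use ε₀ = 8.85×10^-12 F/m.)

6.21×10^-6 A

dE/dt = (V₀ω/d)·−sin(ωt) with ωt = 6.06697 rad: (6.57)(7910)(0.2145)/(3.58×10^-4) = 3.114×10^7 V/(m·s).
I_d = ε₀ A dE/dt = (8.85×10^-12)(0.02254)(3.114×10^7) = 6.21×10^-6 A.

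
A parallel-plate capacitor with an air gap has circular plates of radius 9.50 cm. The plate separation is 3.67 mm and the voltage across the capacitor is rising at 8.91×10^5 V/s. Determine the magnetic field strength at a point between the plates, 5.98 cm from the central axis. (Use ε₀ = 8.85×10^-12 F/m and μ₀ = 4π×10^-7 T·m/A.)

8.07×10^-11 T

With E = V/d, dE/dt = 2.428×10^8 V/(m·s) and πR² = 0.02835 m², giving I_d = ε₀ πR² dE/dt = 6.092×10^-5 A.
An Ampèrian loop of radius r encloses a fraction (r/R)² of I_d. Then B·2πr = μ₀ I_d (r/R)², giving B = μ₀ I_d r/(2πR²) = 8.07×10^-11 T.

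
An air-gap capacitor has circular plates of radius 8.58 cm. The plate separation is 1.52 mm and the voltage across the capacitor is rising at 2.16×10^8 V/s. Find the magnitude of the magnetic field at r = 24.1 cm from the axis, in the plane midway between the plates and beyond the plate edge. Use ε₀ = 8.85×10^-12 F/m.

I_d = C dV/dt with C = ε₀πR²/d = 1.347×10^-10 F, so I_d = (1.347×10^-10)(2.16×10^8) = 0.02910 A.
Outside the plates the loop encloses all of I_d, so B·2πr = μ₀ I_d and B = 2.41×10^-8 T.

2.41×10^-8 T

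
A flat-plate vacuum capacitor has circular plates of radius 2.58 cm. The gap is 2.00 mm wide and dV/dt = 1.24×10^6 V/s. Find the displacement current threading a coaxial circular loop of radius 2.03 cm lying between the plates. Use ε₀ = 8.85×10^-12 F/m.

7.10×10^-6 A

dE/dt = (dV/dt)/d = 6.200×10^8 V/(m·s); I_d = ε₀(πR²)(dE/dt) = (8.85×10^-12)(2.091×10^-3)(6.200×10^8) = 1.147×10^-5 A.
The field is uniform, so I_d,enc = I_d (r/R)² = (1.147×10^-5)(2.03/2.58)² = 7.10×10^-6 A.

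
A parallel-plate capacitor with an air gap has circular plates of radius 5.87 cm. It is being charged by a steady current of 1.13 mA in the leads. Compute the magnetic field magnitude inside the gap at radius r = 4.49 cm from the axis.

2.94×10^-9 T

Between the plates the displacement current equals the wire current: I_d = 1.13 mA = 1.13×10^-3 A.
For r < R the Ampère–Maxwell law gives B(2πr) = μ₀ I_d (r²/R²), so B = μ₀ I_d r/(2πR²) = (4π×10^-7)(1.13×10^-3)(0.0449)/(2π·0.0587²) = 2.94×10^-9 T.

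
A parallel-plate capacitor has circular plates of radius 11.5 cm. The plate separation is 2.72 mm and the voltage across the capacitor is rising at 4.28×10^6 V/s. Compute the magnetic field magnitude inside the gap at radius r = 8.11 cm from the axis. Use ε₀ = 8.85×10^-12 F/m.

I_d = C dV/dt with C = ε₀πR²/d = 1.352×10^-10 F, so I_d = (1.352×10^-10)(4.28×10^6) = 5.787×10^-4 A.
An Ampèrian loop of radius r encloses a fraction (r/R)² of I_d. Then B·2πr = μ₀ I_d (r/R)², giving B = μ₀ I_d r/(2πR²) = 7.10×10^-10 T.

7.10×10^-10 T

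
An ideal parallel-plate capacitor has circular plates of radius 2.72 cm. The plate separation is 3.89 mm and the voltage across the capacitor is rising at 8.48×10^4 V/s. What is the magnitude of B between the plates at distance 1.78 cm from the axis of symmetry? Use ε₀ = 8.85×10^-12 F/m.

With E = V/d, dE/dt = 2.180×10^7 V/(m·s) and πR² = 2.324×10^-3 m², giving I_d = ε₀ πR² dE/dt = 4.484×10^-7 A.
For r < R the Ampère–Maxwell law gives B(2πr) = μ₀ I_d (r²/R²), so B = μ₀ I_d r/(2πR²) = (4π×10^-7)(4.484×10^-7)(0.0178)/(2π·0.0272²) = 2.16×10^-12 T.

2.16×10^-12 T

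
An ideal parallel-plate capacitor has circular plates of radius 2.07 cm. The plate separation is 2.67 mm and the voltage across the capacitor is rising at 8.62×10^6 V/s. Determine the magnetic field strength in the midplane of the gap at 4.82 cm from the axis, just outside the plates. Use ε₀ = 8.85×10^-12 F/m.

I_d = C dV/dt with C = ε₀πR²/d = 4.461×10^-12 F, so I_d = (4.461×10^-12)(8.62×10^6) = 3.845×10^-5 A.
Outside the plates the loop encloses all of I_d, so B·2πr = μ₀ I_d and B = 1.60×10^-10 T.

1.60×10^-10 T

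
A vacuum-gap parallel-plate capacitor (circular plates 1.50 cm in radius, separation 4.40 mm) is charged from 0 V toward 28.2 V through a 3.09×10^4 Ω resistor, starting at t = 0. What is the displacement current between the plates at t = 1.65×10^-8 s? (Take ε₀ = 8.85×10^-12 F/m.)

6.27×10^-4 A

With C = ε₀A/d = (8.85×10^-12)(7.069×10^-4)/(4.40×10^-3) = 1.422×10^-12 F, the time constant is τ = RC = 4.394×10^-8 s, so t/τ = 0.3755 and e^(−t/τ) = 0.6869.
I_d = I_cond = (V₀/R) e^(−t/τ) = (9.126×10^-4)(0.6869) = 6.27×10^-4 A.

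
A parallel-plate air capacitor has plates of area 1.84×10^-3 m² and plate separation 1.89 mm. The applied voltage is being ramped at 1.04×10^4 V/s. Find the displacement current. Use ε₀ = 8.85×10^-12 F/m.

8.96×10^-8 A

The displacement current equals the charging current C dV/dt. With C = ε₀A/d = (8.85×10^-12)(1.84×10^-3)/(1.89×10^-3) = 8.616×10^-12 F, I_d = (8.616×10^-12)(1.04×10^4) = 8.96×10^-8 A.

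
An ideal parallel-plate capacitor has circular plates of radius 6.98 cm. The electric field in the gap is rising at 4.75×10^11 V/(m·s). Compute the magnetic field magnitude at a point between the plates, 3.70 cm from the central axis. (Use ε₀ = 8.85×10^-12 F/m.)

9.77×10^-8 T

I_d = ε₀ dΦ_E/dt = ε₀ πR² (dE/dt) = (8.85×10^-12)(0.01531)(4.75×10^11) = 0.06436 A through the full plate area.
∮B·dl = μ₀ I_d,enc with I_d,enc = I_d r²/R² = 0.01808 A; so B = μ₀ I_d,enc/(2πr) = 9.77×10^-8 T.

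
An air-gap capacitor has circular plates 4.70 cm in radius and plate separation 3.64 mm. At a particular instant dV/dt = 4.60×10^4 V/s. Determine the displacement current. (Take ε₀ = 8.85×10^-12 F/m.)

7.76×10^-7 A

C = ε₀A/d = (8.85×10^-12)(6.940×10^-3)/(3.64×10^-3) = 1.687×10^-11 F.
I_d = C dV/dt = (1.687×10^-11)(4.60×10^4) = 7.76×10^-7 A.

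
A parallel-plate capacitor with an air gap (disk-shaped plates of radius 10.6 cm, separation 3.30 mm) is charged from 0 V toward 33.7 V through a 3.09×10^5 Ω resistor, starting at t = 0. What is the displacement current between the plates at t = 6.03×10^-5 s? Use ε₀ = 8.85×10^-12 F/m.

1.39×10^-5 A

With C = ε₀A/d = (8.85×10^-12)(0.03530)/(3.30×10^-3) = 9.467×10^-11 F, the time constant is τ = RC = 2.925×10^-5 s, so t/τ = 2.062 and e^(−t/τ) = 0.1272.
I_d = I_cond = (V₀/R) e^(−t/τ) = (1.091×10^-4)(0.1272) = 1.39×10^-5 A.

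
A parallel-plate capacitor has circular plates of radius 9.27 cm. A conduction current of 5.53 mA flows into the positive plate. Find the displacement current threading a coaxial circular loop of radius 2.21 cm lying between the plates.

Between the plates the displacement current equals the wire current: I_d = 5.53 mA = 5.53×10^-3 A.
The field is uniform, so I_d,enc = I_d (r/R)² = (5.53×10^-3)(2.21/9.27)² = 3.14×10^-4 A.

3.14×10^-4 A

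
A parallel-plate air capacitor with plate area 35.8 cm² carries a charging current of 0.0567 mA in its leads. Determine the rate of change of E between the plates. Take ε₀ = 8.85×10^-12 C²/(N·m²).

1.79×10^9 V/(m·s)

Charge continuity gives I_d = I = 5.67×10^-5 A between the plates.
Then dE/dt = I_d/(ε₀A) = 1.79×10^9 V/(m·s).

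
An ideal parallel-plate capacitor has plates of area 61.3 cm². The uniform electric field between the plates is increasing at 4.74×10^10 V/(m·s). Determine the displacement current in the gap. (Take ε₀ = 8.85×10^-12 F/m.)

With a uniform field, Φ_E = EA, so I_d = ε₀ A dE/dt = 2.57×10^-3 A.

2.57×10^-3 A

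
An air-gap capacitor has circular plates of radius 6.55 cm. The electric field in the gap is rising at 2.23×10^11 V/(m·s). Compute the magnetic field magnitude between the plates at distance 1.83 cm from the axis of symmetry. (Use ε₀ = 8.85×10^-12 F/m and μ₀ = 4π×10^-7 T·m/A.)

2.27×10^-8 T

I_d = ε₀ dΦ_E/dt = ε₀ πR² (dE/dt) = (8.85×10^-12)(0.01348)(2.23×10^11) = 0.02660 A through the full plate area.
An Ampèrian loop of radius r encloses a fraction (r/R)² of I_d. Then B·2πr = μ₀ I_d (r/R)², giving B = μ₀ I_d r/(2πR²) = 2.27×10^-8 T.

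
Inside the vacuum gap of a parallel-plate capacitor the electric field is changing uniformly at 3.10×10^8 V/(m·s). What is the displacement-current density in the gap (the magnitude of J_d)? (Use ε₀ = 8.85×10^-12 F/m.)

J_d = ε₀ ∂E/∂t, so J_d = 2.74×10^-3 A/m².

2.74×10^-3 A/m²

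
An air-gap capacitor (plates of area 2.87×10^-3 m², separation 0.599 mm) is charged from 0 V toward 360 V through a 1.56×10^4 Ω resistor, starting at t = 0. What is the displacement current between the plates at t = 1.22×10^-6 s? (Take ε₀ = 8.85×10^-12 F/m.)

C = ε₀A/d = (8.85×10^-12)(2.87×10^-3)/(5.99×10^-4) = 4.240×10^-11 F, so τ = RC = 6.614×10^-7 s.
The conduction current is I(t) = (V₀/R) e^(−t/τ), and the displacement current between the plates equals it.
t/τ = 1.845; I_d = (360/1.56×10^4) · e^(−1.845) = (0.02308)(0.1580) = 3.65×10^-3 A.

3.65×10^-3 A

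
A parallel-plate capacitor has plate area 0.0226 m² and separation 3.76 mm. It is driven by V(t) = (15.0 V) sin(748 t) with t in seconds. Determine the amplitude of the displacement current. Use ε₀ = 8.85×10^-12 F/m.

5.97×10^-7 A

(dE/dt)_max = V₀ω/d = 2.984×10^6 V/(m·s); ω = 748 rad/s.
I_d,max = ε₀ A (dE/dt)_max = (8.85×10^-12)(0.0226)(2.984×10^6) = 5.97×10^-7 A.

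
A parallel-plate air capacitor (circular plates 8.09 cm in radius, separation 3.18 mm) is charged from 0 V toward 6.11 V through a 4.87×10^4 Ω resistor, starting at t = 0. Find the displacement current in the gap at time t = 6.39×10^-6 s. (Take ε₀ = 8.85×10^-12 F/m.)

C = ε₀A/d = (8.85×10^-12)(0.02056)/(3.18×10^-3) = 5.722×10^-11 F, so τ = RC = 2.787×10^-6 s.
The conduction current is I(t) = (V₀/R) e^(−t/τ), and the displacement current between the plates equals it.
t/τ = 2.293; I_d = (6.11/4.87×10^4) · e^(−2.293) = (1.255×10^-4)(0.1010) = 1.27×10^-5 A.

1.27×10^-5 A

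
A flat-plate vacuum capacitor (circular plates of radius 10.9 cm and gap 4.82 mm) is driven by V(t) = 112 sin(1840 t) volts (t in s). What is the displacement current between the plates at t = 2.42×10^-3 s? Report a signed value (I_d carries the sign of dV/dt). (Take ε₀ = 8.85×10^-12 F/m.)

dV/dt = (112)(1840)·cos(4.4528) = -5.290×10^4 V/s.
I_d = C dV/dt with C = ε₀A/d = (8.85×10^-12)(0.03733)/(4.82×10^-3) = 6.854×10^-11 F, so I_d = (6.854×10^-11)(-5.290×10^4) = -3.63×10^-6 A.

-3.63×10^-6 A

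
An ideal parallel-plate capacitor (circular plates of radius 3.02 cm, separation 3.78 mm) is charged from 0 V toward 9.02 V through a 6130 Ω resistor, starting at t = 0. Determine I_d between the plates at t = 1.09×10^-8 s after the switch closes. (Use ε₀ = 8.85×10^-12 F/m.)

1.13×10^-3 A

With C = ε₀A/d = (8.85×10^-12)(2.865×10^-3)/(3.78×10^-3) = 6.708×10^-12 F, the time constant is τ = RC = 4.112×10^-8 s, so t/τ = 0.2651 and e^(−t/τ) = 0.7671.
I_d = I_cond = (V₀/R) e^(−t/τ) = (1.471×10^-3)(0.7671) = 1.13×10^-3 A.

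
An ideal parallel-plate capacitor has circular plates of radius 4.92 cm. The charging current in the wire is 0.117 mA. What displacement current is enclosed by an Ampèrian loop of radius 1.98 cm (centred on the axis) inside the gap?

No conduction current crosses the gap, so I_d there equals the 1.17×10^-4 A in the leads.
Through an area πr² the displacement current is I_d·(πr²/πR²) = I_d (r/R)² = 1.89×10^-5 A.

1.89×10^-5 A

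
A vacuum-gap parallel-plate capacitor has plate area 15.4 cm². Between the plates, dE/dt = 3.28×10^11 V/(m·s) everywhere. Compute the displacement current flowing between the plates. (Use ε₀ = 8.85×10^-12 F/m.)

4.47×10^-3 A

I_d = ε₀ A (dE/dt) = (8.85×10^-12)(1.54×10^-3 m²)(3.28×10^11) = 4.47×10^-3 A.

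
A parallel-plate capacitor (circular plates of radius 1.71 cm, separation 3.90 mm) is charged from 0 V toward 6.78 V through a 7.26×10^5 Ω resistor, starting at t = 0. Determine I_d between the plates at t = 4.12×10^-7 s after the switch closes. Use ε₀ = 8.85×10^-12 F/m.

7.11×10^-6 A

C = ε₀A/d = (8.85×10^-12)(9.186×10^-4)/(3.90×10^-3) = 2.085×10^-12 F and τ = RC = 1.514×10^-6 s. I_d in the gap equals the RC charging current.
I_d(t) = (V₀/R) e^(−t/τ) = 9.339×10^-6 · e^(−0.2721) = 7.11×10^-6 A.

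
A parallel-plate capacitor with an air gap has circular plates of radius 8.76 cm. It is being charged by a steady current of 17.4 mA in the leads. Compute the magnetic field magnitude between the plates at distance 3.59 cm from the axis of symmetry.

Between the plates the displacement current equals the wire current: I_d = 17.4 mA = 0.0174 A.
For r < R the Ampère–Maxwell law gives B(2πr) = μ₀ I_d (r²/R²), so B = μ₀ I_d r/(2πR²) = (4π×10^-7)(0.0174)(0.0359)/(2π·0.0876²) = 1.63×10^-8 T.

1.63×10^-8 T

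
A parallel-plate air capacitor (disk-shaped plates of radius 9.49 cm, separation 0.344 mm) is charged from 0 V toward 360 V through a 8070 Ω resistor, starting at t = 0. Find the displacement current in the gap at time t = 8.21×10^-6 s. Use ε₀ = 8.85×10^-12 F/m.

C = ε₀A/d = (8.85×10^-12)(0.02829)/(3.44×10^-4) = 7.278×10^-10 F, so τ = RC = 5.873×10^-6 s.
The conduction current is I(t) = (V₀/R) e^(−t/τ), and the displacement current between the plates equals it.
t/τ = 1.398; I_d = (360/8070) · e^(−1.398) = (0.04461)(0.2471) = 0.0110 A.

0.0110 A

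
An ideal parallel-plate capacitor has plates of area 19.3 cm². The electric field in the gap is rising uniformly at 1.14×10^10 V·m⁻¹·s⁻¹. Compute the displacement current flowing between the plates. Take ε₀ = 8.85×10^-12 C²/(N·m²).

The displacement current is ε₀ times dΦ_E/dt = ε₀ A dE/dt = (8.85×10^-12)(1.93×10^-3)(1.14×10^10) = 1.95×10^-4 A.

1.95×10^-4 A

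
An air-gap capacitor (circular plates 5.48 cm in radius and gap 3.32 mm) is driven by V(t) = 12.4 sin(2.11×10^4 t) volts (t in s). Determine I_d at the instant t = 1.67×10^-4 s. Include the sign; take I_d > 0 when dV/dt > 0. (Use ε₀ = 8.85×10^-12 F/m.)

-6.11×10^-6 A

dE/dt = (V₀ω/d)·cos(ωt) with ωt = 3.5237 rad: (12.4)(2.11×10^4)(-0.9279)/(3.32×10^-3) = -7.313×10^7 V/(m·s).
I_d = ε₀ A dE/dt = (8.85×10^-12)(9.434×10^-3)(-7.313×10^7) = -6.11×10^-6 A.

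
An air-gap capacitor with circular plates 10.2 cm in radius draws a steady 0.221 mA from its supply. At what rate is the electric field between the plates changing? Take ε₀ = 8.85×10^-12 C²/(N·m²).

7.64×10^8 V/(m·s)

By continuity, I_d in the gap equals the 0.221 mA flowing in the wire.
Inverting I_d = ε₀ A dE/dt gives dE/dt = 2.21×10^-4 / (8.85×10^-12 · 0.03269) = 7.64×10^8 V/(m·s).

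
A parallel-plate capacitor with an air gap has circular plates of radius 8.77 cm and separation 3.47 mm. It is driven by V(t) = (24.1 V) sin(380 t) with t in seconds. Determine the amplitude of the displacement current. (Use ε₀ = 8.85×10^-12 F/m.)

5.64×10^-7 A

The displacement current equals the conduction current C dV/dt, which peaks at C V₀ ω.
With C = ε₀A/d = (8.85×10^-12)(0.02416)/(3.47×10^-3) = 6.162×10^-11 F and ω = 380 rad/s, I_d,max = (6.162×10^-11)(24.1)(380) = 5.64×10^-7 A.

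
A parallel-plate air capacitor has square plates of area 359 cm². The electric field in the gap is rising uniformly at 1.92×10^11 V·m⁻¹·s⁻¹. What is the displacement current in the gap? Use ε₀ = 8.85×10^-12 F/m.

0.0610 A

With a uniform field, Φ_E = EA, so I_d = ε₀ A dE/dt = 0.0610 A.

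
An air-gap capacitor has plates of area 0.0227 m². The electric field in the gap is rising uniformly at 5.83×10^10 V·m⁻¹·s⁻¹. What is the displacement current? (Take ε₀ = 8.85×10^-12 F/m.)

0.0117 A

The displacement current is ε₀ times dΦ_E/dt = ε₀ A dE/dt = (8.85×10^-12)(0.0227)(5.83×10^10) = 0.0117 A.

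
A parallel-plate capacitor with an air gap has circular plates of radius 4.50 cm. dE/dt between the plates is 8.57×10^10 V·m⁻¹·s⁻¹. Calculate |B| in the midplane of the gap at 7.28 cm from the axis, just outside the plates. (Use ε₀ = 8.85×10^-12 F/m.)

Total displacement current: I_d = ε₀(πR²)(dE/dt) = (8.85×10^-12)(6.362×10^-3)(8.57×10^10) = 4.825×10^-3 A.
With r > R the enclosed displacement current is the full I_d; B = μ₀ I_d / (2πr) = 1.33×10^-8 T.

1.33×10^-8 T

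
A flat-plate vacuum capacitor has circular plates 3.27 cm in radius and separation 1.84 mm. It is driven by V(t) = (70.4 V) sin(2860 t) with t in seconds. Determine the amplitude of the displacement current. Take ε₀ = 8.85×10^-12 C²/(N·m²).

3.25×10^-6 A

The displacement current equals the conduction current C dV/dt, which peaks at C V₀ ω.
With C = ε₀A/d = (8.85×10^-12)(3.359×10^-3)/(1.84×10^-3) = 1.616×10^-11 F and ω = 2860 rad/s, I_d,max = (1.616×10^-11)(70.4)(2860) = 3.25×10^-6 A.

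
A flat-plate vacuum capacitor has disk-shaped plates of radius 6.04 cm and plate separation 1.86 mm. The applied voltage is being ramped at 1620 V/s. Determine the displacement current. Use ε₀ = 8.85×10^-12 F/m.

8.83×10^-8 A

The displacement current equals the charging current C dV/dt. With C = ε₀A/d = (8.85×10^-12)(0.01146)/(1.86×10^-3) = 5.453×10^-11 F, I_d = (5.453×10^-11)(1620) = 8.83×10^-8 A.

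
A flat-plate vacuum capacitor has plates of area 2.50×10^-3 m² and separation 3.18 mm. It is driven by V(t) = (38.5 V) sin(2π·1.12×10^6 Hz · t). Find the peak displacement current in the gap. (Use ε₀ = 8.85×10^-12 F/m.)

1.89×10^-3 A

(dE/dt)_max = V₀ω/d = 8.520×10^10 V/(m·s); ω = 2πf = 7.037×10^6 rad/s.
I_d,max = ε₀ A (dE/dt)_max = (8.85×10^-12)(2.50×10^-3)(8.520×10^10) = 1.89×10^-3 A.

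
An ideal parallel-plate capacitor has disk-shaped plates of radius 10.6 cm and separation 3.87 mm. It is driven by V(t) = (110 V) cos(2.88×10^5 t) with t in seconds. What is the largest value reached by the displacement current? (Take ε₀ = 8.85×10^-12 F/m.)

2.56×10^-3 A

(dE/dt)_max = V₀ω/d = 8.186×10^9 V/(m·s); ω = 2.88×10^5 rad/s.
I_d,max = ε₀ A (dE/dt)_max = (8.85×10^-12)(0.03530)(8.186×10^9) = 2.56×10^-3 A.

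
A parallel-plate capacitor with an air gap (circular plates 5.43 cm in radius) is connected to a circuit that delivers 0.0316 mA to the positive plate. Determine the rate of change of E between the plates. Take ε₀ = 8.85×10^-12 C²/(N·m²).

3.85×10^8 V/(m·s)

Charge continuity gives I_d = I = 3.16×10^-5 A between the plates.
Since I_d = ε₀ A dE/dt, dE/dt = I_d/(ε₀A) = (3.16×10^-5)/((8.85×10^-12)(9.263×10^-3)) = 3.85×10^8 V/(m·s).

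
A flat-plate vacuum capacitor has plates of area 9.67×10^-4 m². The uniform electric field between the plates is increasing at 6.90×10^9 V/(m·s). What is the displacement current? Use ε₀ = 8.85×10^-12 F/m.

I_d = ε₀ A (dE/dt) = (8.85×10^-12)(9.67×10^-4 m²)(6.90×10^9) = 5.90×10^-5 A.

5.90×10^-5 A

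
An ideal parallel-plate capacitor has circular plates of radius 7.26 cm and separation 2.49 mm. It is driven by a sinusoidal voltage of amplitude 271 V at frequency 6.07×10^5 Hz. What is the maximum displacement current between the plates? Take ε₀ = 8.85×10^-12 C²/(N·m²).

0.0608 A

(dE/dt)_max = V₀ω/d = 4.151×10^11 V/(m·s); ω = 2πf = 3.814×10^6 rad/s.
I_d,max = ε₀ A (dE/dt)_max = (8.85×10^-12)(0.01656)(4.151×10^11) = 0.0608 A.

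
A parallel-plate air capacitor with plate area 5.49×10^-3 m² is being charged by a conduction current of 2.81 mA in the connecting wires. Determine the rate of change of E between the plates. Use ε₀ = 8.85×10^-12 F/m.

The displacement current between the plates equals the conduction current, I_d = 2.81 mA.
Since I_d = ε₀ A dE/dt, dE/dt = I_d/(ε₀A) = (2.81×10^-3)/((8.85×10^-12)(5.49×10^-3)) = 5.78×10^10 V/(m·s).

5.78×10^10 V/(m·s)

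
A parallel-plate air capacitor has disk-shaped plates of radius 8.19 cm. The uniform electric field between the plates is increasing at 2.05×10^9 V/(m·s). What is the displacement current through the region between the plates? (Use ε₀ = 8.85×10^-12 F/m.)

With a uniform field, Φ_E = EA, so I_d = ε₀ A dE/dt = 3.82×10^-4 A.

3.82×10^-4 A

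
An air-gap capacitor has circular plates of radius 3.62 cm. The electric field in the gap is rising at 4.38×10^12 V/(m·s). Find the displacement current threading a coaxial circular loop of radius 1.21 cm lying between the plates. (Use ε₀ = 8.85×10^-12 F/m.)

0.0178 A

I_d = ε₀ dΦ_E/dt = ε₀ πR² (dE/dt) = (8.85×10^-12)(4.117×10^-3)(4.38×10^12) = 0.1596 A through the full plate area.
The field is uniform, so I_d,enc = I_d (r/R)² = (0.1596)(1.21/3.62)² = 0.0178 A.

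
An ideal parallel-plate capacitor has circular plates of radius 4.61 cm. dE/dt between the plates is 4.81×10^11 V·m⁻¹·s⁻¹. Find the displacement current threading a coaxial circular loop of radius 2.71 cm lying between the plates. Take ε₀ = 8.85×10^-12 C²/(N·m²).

Through the whole plate area (πR² = 6.677×10^-3 m²), I_d = ε₀ πR² dE/dt = 0.02842 A.
Since J_d is uniform, the enclosed fraction is (r/R)² = 0.3456, giving I_d,enc = 9.82×10^-3 A.

9.82×10^-3 A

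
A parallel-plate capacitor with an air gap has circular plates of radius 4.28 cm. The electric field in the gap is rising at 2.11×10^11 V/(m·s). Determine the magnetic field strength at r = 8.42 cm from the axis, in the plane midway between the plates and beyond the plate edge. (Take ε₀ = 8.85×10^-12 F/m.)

2.55×10^-8 T

Total displacement current: I_d = ε₀(πR²)(dE/dt) = (8.85×10^-12)(5.755×10^-3)(2.11×10^11) = 0.01075 A.
With r > R the enclosed displacement current is the full I_d; B = μ₀ I_d / (2πr) = 2.55×10^-8 T.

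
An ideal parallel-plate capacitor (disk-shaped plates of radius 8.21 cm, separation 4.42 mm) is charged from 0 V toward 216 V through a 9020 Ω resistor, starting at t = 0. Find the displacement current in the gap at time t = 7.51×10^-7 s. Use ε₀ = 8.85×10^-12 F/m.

3.36×10^-3 A

With C = ε₀A/d = (8.85×10^-12)(0.02118)/(4.42×10^-3) = 4.241×10^-11 F, the time constant is τ = RC = 3.825×10^-7 s, so t/τ = 1.963 and e^(−t/τ) = 0.1404.
I_d = I_cond = (V₀/R) e^(−t/τ) = (0.02395)(0.1404) = 3.36×10^-3 A.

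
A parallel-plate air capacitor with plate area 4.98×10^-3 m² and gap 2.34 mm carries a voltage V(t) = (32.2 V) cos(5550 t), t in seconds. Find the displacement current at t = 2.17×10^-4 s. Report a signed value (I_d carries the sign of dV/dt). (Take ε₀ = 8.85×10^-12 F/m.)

-3.14×10^-6 A

dE/dt = (V₀ω/d)·−sin(ωt) with ωt = 1.20435 rad: (32.2)(5550)(-0.9336)/(2.34×10^-3) = -7.130×10^7 V/(m·s).
I_d = ε₀ A dE/dt = (8.85×10^-12)(4.98×10^-3)(-7.130×10^7) = -3.14×10^-6 A.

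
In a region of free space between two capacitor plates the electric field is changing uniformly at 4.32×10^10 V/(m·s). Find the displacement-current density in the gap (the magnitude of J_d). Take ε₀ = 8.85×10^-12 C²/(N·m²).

J_d = ε₀ ∂E/∂t, so J_d = 0.382 A/m².

0.382 A/m²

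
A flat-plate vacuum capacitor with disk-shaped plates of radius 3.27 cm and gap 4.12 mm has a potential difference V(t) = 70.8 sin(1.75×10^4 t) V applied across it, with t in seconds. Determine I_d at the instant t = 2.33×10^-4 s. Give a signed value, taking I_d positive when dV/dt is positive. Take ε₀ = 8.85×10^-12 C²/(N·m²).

-5.30×10^-6 A

dV/dt = (70.8)(1.75×10^4)·cos(4.0775) = -7.348×10^5 V/s.
I_d = C dV/dt with C = ε₀A/d = (8.85×10^-12)(3.359×10^-3)/(4.12×10^-3) = 7.215×10^-12 F, so I_d = (7.215×10^-12)(-7.348×10^5) = -5.30×10^-6 A.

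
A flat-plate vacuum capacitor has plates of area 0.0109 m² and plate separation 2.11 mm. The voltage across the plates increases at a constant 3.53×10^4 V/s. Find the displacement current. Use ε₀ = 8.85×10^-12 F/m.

1.61×10^-6 A

The displacement current equals the charging current C dV/dt. With C = ε₀A/d = (8.85×10^-12)(0.0109)/(2.11×10^-3) = 4.572×10^-11 F, I_d = (4.572×10^-11)(3.53×10^4) = 1.61×10^-6 A.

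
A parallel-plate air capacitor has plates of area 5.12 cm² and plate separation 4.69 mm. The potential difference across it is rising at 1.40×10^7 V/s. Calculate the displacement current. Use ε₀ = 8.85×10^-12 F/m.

The displacement current equals the charging current C dV/dt. With C = ε₀A/d = (8.85×10^-12)(5.12×10^-4)/(4.69×10^-3) = 9.661×10^-13 F, I_d = (9.661×10^-13)(1.40×10^7) = 1.35×10^-5 A.

1.35×10^-5 A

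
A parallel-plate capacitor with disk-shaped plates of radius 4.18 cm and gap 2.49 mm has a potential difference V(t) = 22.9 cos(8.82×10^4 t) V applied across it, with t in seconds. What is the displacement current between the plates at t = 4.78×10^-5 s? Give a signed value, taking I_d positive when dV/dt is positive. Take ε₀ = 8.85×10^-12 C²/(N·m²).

C = ε₀A/d = (8.85×10^-12)(5.489×10^-3)/(2.49×10^-3) = 1.951×10^-11 F. dV/dt = V₀ω·−sin(ωt); at ωt = 4.21596 rad this factor is 0.8793.
I_d = C dV/dt = (1.951×10^-11)(22.9)(8.82×10^4)(0.8793) = 3.46×10^-5 A.

3.46×10^-5 A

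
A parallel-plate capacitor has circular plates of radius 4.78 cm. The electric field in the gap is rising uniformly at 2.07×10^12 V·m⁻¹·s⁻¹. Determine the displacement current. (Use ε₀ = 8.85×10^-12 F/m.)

With a uniform field, Φ_E = EA, so I_d = ε₀ A dE/dt = 0.131 A.

0.131 A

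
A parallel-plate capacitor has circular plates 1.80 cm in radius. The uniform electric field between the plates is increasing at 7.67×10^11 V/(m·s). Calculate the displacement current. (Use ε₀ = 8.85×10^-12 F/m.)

I_d = ε₀ A (dE/dt) = (8.85×10^-12)(1.018×10^-3 m²)(7.67×10^11) = 6.91×10^-3 A.

6.91×10^-3 A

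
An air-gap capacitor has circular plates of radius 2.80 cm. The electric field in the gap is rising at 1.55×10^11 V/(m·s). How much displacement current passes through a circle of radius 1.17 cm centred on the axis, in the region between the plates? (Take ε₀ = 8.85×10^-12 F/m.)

Through the whole plate area (πR² = 2.463×10^-3 m²), I_d = ε₀ πR² dE/dt = 3.379×10^-3 A.
The field is uniform, so I_d,enc = I_d (r/R)² = (3.379×10^-3)(1.17/2.80)² = 5.90×10^-4 A.

5.90×10^-4 A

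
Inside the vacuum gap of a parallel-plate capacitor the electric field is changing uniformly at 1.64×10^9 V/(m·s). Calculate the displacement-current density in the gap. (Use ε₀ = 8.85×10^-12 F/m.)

The displacement-current density is ε₀ ∂E/∂t = (8.85×10^-12)(1.64×10^9) = 0.0145 A/m².

0.0145 A/m²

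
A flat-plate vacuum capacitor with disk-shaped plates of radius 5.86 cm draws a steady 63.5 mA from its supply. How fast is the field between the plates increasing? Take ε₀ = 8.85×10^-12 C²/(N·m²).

The displacement current between the plates equals the conduction current, I_d = 63.5 mA.
Inverting I_d = ε₀ A dE/dt gives dE/dt = 0.0635 / (8.85×10^-12 · 0.01079) = 6.65×10^11 V/(m·s).

6.65×10^11 V/(m·s)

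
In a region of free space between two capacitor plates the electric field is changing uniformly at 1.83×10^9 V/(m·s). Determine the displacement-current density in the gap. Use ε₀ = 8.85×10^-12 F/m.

The displacement-current density is ε₀ ∂E/∂t = (8.85×10^-12)(1.83×10^9) = 0.0162 A/m².

0.0162 A/m²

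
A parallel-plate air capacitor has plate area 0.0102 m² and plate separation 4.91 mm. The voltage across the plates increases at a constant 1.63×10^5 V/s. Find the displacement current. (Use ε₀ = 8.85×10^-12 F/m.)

3.00×10^-6 A

E = V/d so dE/dt = (dV/dt)/d = 3.320×10^7 V/(m·s), and I_d = ε₀ A dE/dt = (8.85×10^-12)(0.0102)(3.320×10^7) = 3.00×10^-6 A.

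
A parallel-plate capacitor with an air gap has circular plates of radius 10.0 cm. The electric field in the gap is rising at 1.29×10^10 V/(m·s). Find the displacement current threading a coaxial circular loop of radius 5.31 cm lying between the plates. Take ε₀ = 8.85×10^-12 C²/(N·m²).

I_d = ε₀ dΦ_E/dt = ε₀ πR² (dE/dt) = (8.85×10^-12)(0.03142)(1.29×10^10) = 3.587×10^-3 A through the full plate area.
Through an area πr² the displacement current is I_d·(πr²/πR²) = I_d (r/R)² = 1.01×10^-3 A.

1.01×10^-3 A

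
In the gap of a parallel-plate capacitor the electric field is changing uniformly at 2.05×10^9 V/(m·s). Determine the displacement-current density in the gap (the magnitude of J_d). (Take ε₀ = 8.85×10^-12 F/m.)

0.0181 A/m²

J_d = ε₀ ∂E/∂t, so J_d = 0.0181 A/m².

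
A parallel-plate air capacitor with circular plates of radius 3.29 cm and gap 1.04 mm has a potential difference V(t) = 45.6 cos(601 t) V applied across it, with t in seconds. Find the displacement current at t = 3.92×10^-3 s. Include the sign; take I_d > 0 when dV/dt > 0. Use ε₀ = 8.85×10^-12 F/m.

C = ε₀A/d = (8.85×10^-12)(3.400×10^-3)/(1.04×10^-3) = 2.893×10^-11 F. dV/dt = V₀ω·−sin(ωt); at ωt = 2.35592 rad this factor is -0.7073.
I_d = C dV/dt = (2.893×10^-11)(45.6)(601)(-0.7073) = -5.61×10^-7 A.

-5.61×10^-7 A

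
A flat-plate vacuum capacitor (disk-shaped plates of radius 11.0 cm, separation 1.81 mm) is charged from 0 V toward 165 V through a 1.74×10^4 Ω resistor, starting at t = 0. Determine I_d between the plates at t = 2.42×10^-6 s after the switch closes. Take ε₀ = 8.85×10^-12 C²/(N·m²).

4.49×10^-3 A

C = ε₀A/d = (8.85×10^-12)(0.03801)/(1.81×10^-3) = 1.859×10^-10 F, so τ = RC = 3.235×10^-6 s.
The conduction current is I(t) = (V₀/R) e^(−t/τ), and the displacement current between the plates equals it.
t/τ = 0.7481; I_d = (165/1.74×10^4) · e^(−0.7481) = (9.483×10^-3)(0.4733) = 4.49×10^-3 A.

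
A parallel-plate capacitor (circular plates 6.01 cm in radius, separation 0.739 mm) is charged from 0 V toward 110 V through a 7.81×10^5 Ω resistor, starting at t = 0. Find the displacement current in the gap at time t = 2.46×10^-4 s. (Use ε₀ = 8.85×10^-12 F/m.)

1.39×10^-5 A

C = ε₀A/d = (8.85×10^-12)(0.01135)/(7.39×10^-4) = 1.359×10^-10 F and τ = RC = 1.061×10^-4 s. I_d in the gap equals the RC charging current.
I_d(t) = (V₀/R) e^(−t/τ) = 1.408×10^-4 · e^(−2.319) = 1.39×10^-5 A.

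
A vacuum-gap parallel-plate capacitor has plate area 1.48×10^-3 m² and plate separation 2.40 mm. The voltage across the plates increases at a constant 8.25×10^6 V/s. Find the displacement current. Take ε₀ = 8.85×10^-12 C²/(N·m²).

4.50×10^-5 A

The field between the plates is E = V/d, so dE/dt = (8.25×10^6)/(2.40×10^-3 m) = 3.438×10^9 V/(m·s).
I_d = ε₀ A (dE/dt) = (8.85×10^-12)(1.48×10^-3)(3.438×10^9) = 4.50×10^-5 A.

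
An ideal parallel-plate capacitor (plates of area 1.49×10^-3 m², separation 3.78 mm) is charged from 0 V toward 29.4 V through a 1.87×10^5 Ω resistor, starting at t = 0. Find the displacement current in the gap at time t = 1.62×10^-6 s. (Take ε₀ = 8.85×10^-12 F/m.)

C = ε₀A/d = (8.85×10^-12)(1.49×10^-3)/(3.78×10^-3) = 3.488×10^-12 F and τ = RC = 6.523×10^-7 s. I_d in the gap equals the RC charging current.
I_d(t) = (V₀/R) e^(−t/τ) = 1.572×10^-4 · e^(−2.484) = 1.31×10^-5 A.

1.31×10^-5 A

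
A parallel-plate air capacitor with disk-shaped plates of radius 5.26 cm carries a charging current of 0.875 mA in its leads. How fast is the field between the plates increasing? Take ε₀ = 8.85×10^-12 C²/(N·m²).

1.14×10^10 V/(m·s)

Charge continuity gives I_d = I = 8.75×10^-4 A between the plates.
Then dE/dt = I_d/(ε₀A) = 1.14×10^10 V/(m·s).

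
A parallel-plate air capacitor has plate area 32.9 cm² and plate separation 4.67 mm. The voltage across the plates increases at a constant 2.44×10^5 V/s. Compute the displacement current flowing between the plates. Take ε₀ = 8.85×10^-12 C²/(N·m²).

1.52×10^-6 A

The field between the plates is E = V/d, so dE/dt = (2.44×10^5)/(4.67×10^-3 m) = 5.225×10^7 V/(m·s).
I_d = ε₀ A (dE/dt) = (8.85×10^-12)(3.29×10^-3)(5.225×10^7) = 1.52×10^-6 A.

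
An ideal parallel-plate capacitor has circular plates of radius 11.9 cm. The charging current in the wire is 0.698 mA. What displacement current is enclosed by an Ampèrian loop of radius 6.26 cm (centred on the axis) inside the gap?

Between the plates the displacement current equals the wire current: I_d = 0.698 mA = 6.98×10^-4 A.
Through an area πr² the displacement current is I_d·(πr²/πR²) = I_d (r/R)² = 1.93×10^-4 A.

1.93×10^-4 A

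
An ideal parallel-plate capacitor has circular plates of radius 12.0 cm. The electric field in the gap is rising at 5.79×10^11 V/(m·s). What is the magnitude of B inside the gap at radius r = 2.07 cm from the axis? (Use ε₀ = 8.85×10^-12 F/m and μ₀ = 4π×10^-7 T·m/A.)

6.66×10^-8 T

I_d = ε₀ dΦ_E/dt = ε₀ πR² (dE/dt) = (8.85×10^-12)(0.04524)(5.79×10^11) = 0.2318 A through the full plate area.
For r < R the Ampère–Maxwell law gives B(2πr) = μ₀ I_d (r²/R²), so B = μ₀ I_d r/(2πR²) = (4π×10^-7)(0.2318)(0.0207)/(2π·0.120²) = 6.66×10^-8 T.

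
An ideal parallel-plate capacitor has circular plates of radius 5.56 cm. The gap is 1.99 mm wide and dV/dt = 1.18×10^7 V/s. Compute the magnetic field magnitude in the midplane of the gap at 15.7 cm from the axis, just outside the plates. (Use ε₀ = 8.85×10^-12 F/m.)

dE/dt = (dV/dt)/d = 5.930×10^9 V/(m·s); I_d = ε₀(πR²)(dE/dt) = (8.85×10^-12)(9.712×10^-3)(5.930×10^9) = 5.097×10^-4 A.
Outside the plates the loop encloses all of I_d, so B·2πr = μ₀ I_d and B = 6.49×10^-10 T.

6.49×10^-10 T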